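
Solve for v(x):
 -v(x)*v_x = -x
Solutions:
 v(x) = -sqrt(C1 + x^2)
 v(x) = sqrt(C1 + x^2)


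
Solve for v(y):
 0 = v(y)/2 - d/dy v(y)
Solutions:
 v(y) = C1*exp(y/2)


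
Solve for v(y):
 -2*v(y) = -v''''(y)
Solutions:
 v(y) = C1*exp(-2^(1/4)*y) + C2*exp(2^(1/4)*y) + C3*sin(2^(1/4)*y) + C4*cos(2^(1/4)*y)


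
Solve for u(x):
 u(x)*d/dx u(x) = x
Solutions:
 u(x) = -sqrt(C1 + x^2)
 u(x) = sqrt(C1 + x^2)


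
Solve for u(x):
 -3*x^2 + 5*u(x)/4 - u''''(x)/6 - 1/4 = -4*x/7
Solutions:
 u(x) = C1*exp(-15^(1/4)*2^(3/4)*x/2) + C2*exp(15^(1/4)*2^(3/4)*x/2) + C3*sin(15^(1/4)*2^(3/4)*x/2) + C4*cos(15^(1/4)*2^(3/4)*x/2) + 12*x^2/5 - 16*x/35 + 1/5


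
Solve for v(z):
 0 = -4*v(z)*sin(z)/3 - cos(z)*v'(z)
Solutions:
 v(z) = C1*cos(z)^(4/3)


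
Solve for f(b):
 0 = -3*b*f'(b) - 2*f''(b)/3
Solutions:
 f(b) = C1 + C2*erf(3*b/2)


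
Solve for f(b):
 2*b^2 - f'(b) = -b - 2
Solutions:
 f(b) = C1 + 2*b^3/3 + b^2/2 + 2*b


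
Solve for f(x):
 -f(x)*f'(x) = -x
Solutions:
 f(x) = -sqrt(C1 + x^2)
 f(x) = sqrt(C1 + x^2)


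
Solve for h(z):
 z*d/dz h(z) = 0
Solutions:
 h(z) = C1


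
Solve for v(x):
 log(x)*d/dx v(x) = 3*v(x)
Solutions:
 v(x) = C1*exp(3*li(x))


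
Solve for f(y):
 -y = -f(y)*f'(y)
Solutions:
 f(y) = -sqrt(C1 + y^2)
 f(y) = sqrt(C1 + y^2)


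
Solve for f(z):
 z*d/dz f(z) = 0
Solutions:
 f(z) = C1


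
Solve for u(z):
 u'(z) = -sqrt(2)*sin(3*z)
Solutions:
 u(z) = C1 + sqrt(2)*cos(3*z)/3


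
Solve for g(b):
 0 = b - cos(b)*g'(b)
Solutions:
 g(b) = C1 + Integral(b/cos(b), b)


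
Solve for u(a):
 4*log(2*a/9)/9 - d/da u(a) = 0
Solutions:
 u(a) = C1 + 4*a*log(a)/9 - 8*a*log(3)/9 - 4*a/9 + 4*a*log(2)/9


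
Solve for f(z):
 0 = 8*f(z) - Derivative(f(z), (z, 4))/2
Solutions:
 f(z) = C1*exp(-2*z) + C2*exp(2*z) + C3*sin(2*z) + C4*cos(2*z)


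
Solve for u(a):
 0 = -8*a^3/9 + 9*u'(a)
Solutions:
 u(a) = C1 + 2*a^4/81


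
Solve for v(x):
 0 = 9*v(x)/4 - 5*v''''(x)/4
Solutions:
 v(x) = C1*exp(-sqrt(3)*5^(3/4)*x/5) + C2*exp(sqrt(3)*5^(3/4)*x/5) + C3*sin(sqrt(3)*5^(3/4)*x/5) + C4*cos(sqrt(3)*5^(3/4)*x/5)


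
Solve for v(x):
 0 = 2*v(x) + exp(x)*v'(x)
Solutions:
 v(x) = C1*exp(2*exp(-x))


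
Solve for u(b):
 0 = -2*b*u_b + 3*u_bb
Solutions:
 u(b) = C1 + C2*erfi(sqrt(3)*b/3)


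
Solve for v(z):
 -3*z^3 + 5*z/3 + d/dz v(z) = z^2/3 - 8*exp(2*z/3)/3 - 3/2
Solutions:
 v(z) = C1 + 3*z^4/4 + z^3/9 - 5*z^2/6 - 3*z/2 - 4*exp(2*z/3)


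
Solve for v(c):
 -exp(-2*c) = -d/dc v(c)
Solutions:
 v(c) = C1 - exp(-2*c)/2


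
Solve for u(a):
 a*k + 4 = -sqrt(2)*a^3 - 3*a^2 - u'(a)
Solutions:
 u(a) = C1 - sqrt(2)*a^4/4 - a^3 - a^2*k/2 - 4*a


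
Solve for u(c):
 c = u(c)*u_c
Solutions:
 u(c) = -sqrt(C1 + c^2)
 u(c) = sqrt(C1 + c^2)


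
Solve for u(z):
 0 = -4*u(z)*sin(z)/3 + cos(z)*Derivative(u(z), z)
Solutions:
 u(z) = C1/cos(z)^(4/3)


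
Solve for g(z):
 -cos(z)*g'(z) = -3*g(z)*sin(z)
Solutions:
 g(z) = C1/cos(z)^3


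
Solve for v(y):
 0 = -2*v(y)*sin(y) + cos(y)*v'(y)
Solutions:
 v(y) = C1/cos(y)^2


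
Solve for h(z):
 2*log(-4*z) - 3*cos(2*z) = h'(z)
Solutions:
 h(z) = C1 + 2*z*log(-z) - 2*z + 4*z*log(2) - 3*sin(2*z)/2


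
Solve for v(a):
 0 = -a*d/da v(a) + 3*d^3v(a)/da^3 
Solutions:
 v(a) = C1 + Integral(C2*airyai(3^(2/3)*a/3) + C3*airybi(3^(2/3)*a/3), a)


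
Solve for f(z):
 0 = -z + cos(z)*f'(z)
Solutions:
 f(z) = C1 + Integral(z/cos(z), z)


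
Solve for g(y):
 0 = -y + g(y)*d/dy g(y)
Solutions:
 g(y) = -sqrt(C1 + y^2)
 g(y) = sqrt(C1 + y^2)


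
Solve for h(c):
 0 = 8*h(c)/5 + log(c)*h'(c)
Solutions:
 h(c) = C1*exp(-8*li(c)/5)


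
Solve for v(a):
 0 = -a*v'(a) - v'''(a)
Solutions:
 v(a) = C1 + Integral(C2*airyai(-a) + C3*airybi(-a), a)


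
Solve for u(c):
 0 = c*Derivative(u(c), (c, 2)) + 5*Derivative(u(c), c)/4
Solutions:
 u(c) = C1 + C2/c^(1/4)


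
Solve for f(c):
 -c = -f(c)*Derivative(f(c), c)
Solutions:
 f(c) = -sqrt(C1 + c^2)
 f(c) = sqrt(C1 + c^2)


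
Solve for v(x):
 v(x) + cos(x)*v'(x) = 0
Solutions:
 v(x) = C1*sqrt(sin(x) - 1)/sqrt(sin(x) + 1)


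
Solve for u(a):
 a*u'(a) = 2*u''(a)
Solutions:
 u(a) = C1 + C2*erfi(a/2)


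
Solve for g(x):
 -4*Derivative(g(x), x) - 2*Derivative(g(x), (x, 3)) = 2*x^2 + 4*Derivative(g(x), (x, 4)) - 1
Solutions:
 g(x) = C1 + C2*exp(x*(-2 + (6*sqrt(330) + 109)^(-1/3) + (6*sqrt(330) + 109)^(1/3))/12)*sin(sqrt(3)*x*(-(6*sqrt(330) + 109)^(1/3) + (6*sqrt(330) + 109)^(-1/3))/12) + C3*exp(x*(-2 + (6*sqrt(330) + 109)^(-1/3) + (6*sqrt(330) + 109)^(1/3))/12)*cos(sqrt(3)*x*(-(6*sqrt(330) + 109)^(1/3) + (6*sqrt(330) + 109)^(-1/3))/12) + C4*exp(-x*((6*sqrt(330) + 109)^(-1/3) + 1 + (6*sqrt(330) + 109)^(1/3))/6) - x^3/6 + 3*x/4


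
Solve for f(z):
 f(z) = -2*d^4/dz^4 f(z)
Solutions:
 f(z) = (C1*sin(2^(1/4)*z/2) + C2*cos(2^(1/4)*z/2))*exp(-2^(1/4)*z/2) + (C3*sin(2^(1/4)*z/2) + C4*cos(2^(1/4)*z/2))*exp(2^(1/4)*z/2)


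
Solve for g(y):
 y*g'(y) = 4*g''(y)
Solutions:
 g(y) = C1 + C2*erfi(sqrt(2)*y/4)


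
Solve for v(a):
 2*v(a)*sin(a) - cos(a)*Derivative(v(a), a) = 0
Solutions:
 v(a) = C1/cos(a)^2


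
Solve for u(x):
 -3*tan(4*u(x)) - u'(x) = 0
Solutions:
 u(x) = -asin(C1*exp(-12*x))/4 + pi/4
 u(x) = asin(C1*exp(-12*x))/4


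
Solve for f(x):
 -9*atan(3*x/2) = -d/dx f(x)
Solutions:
 f(x) = C1 + 9*x*atan(3*x/2) - 3*log(9*x^2 + 4)


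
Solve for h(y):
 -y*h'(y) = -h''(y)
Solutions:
 h(y) = C1 + C2*erfi(sqrt(2)*y/2)


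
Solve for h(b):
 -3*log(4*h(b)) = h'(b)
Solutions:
 Integral(1/(log(_y) + 2*log(2)), (_y, h(b)))/3 = C1 - b


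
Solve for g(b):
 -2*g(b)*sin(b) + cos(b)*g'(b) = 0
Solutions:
 g(b) = C1/cos(b)^2


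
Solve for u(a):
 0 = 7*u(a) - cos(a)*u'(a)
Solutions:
 u(a) = C1*sqrt(sin(a) + 1)*(sin(a)^3 + 3*sin(a)^2 + 3*sin(a) + 1)/(sqrt(sin(a) - 1)*(sin(a)^3 - 3*sin(a)^2 + 3*sin(a) - 1))


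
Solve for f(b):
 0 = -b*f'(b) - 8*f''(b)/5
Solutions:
 f(b) = C1 + C2*erf(sqrt(5)*b/4)


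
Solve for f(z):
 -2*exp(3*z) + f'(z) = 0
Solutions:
 f(z) = C1 + 2*exp(3*z)/3


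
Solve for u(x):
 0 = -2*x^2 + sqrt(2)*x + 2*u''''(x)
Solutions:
 u(x) = C1 + C2*x + C3*x^2 + C4*x^3 + x^6/360 - sqrt(2)*x^5/240


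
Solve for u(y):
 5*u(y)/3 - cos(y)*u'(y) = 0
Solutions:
 u(y) = C1*(sin(y) + 1)^(5/6)/(sin(y) - 1)^(5/6)


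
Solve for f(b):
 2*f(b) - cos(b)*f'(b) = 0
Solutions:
 f(b) = C1*(sin(b) + 1)/(sin(b) - 1)


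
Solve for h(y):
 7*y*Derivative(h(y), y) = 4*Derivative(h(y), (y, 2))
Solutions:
 h(y) = C1 + C2*erfi(sqrt(14)*y/4)


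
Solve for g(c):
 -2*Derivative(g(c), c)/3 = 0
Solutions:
 g(c) = C1


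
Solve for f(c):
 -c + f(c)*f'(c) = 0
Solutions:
 f(c) = -sqrt(C1 + c^2)
 f(c) = sqrt(C1 + c^2)


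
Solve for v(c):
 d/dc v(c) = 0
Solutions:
 v(c) = C1


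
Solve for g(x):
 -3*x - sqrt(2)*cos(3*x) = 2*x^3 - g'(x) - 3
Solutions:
 g(x) = C1 + x^4/2 + 3*x^2/2 - 3*x + sqrt(2)*sin(3*x)/3


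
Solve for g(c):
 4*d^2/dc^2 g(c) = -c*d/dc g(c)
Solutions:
 g(c) = C1 + C2*erf(sqrt(2)*c/4)


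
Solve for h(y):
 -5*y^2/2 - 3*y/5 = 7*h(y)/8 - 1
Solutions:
 h(y) = -20*y^2/7 - 24*y/35 + 8/7


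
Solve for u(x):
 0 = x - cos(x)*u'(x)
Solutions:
 u(x) = C1 + Integral(x/cos(x), x)


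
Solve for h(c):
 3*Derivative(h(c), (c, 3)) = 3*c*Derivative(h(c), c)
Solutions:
 h(c) = C1 + Integral(C2*airyai(c) + C3*airybi(c), c)


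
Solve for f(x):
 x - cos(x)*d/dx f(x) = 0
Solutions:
 f(x) = C1 + Integral(x/cos(x), x)


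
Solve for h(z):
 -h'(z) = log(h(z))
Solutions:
 li(h(z)) = C1 - z


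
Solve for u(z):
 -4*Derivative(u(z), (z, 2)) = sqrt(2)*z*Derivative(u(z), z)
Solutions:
 u(z) = C1 + C2*erf(2^(3/4)*z/4)


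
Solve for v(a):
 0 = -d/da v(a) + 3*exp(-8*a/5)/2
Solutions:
 v(a) = C1 - 15*exp(-8*a/5)/16


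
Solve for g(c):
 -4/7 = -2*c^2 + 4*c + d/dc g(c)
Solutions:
 g(c) = C1 + 2*c^3/3 - 2*c^2 - 4*c/7


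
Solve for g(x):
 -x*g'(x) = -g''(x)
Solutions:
 g(x) = C1 + C2*erfi(sqrt(2)*x/2)


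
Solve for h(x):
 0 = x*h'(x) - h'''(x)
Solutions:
 h(x) = C1 + Integral(C2*airyai(x) + C3*airybi(x), x)


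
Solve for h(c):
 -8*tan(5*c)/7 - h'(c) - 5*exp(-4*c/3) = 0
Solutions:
 h(c) = C1 - 4*log(tan(5*c)^2 + 1)/35 + 15*exp(-4*c/3)/4


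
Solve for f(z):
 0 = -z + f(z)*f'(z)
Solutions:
 f(z) = -sqrt(C1 + z^2)
 f(z) = sqrt(C1 + z^2)


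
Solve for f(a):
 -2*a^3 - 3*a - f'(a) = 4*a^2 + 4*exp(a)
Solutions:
 f(a) = C1 - a^4/2 - 4*a^3/3 - 3*a^2/2 - 4*exp(a)


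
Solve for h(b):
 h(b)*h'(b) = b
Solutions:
 h(b) = -sqrt(C1 + b^2)
 h(b) = sqrt(C1 + b^2)


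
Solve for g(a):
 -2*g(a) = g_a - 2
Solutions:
 g(a) = C1*exp(-2*a) + 1


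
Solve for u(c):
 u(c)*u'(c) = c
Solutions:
 u(c) = -sqrt(C1 + c^2)
 u(c) = sqrt(C1 + c^2)


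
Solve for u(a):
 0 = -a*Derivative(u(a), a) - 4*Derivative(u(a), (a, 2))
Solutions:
 u(a) = C1 + C2*erf(sqrt(2)*a/4)


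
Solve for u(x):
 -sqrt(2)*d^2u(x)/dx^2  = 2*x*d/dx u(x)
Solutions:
 u(x) = C1 + C2*erf(2^(3/4)*x/2)


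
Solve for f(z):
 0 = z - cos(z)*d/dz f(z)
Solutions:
 f(z) = C1 + Integral(z/cos(z), z)


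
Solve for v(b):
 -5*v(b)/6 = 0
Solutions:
 v(b) = 0


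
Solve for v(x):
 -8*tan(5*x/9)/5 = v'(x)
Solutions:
 v(x) = C1 + 72*log(cos(5*x/9))/25


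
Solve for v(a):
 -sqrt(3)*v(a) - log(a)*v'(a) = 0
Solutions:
 v(a) = C1*exp(-sqrt(3)*li(a))


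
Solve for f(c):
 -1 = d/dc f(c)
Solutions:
 f(c) = C1 - c


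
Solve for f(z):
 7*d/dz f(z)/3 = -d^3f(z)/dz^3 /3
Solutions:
 f(z) = C1 + C2*sin(sqrt(7)*z) + C3*cos(sqrt(7)*z)


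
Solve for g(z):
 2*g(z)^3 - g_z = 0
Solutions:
 g(z) = -sqrt(2)*sqrt(-1/(C1 + 2*z))/2
 g(z) = sqrt(2)*sqrt(-1/(C1 + 2*z))/2


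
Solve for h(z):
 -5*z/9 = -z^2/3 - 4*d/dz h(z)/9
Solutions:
 h(z) = C1 - z^3/4 + 5*z^2/8


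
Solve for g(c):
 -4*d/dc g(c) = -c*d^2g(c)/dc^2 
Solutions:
 g(c) = C1 + C2*c^5


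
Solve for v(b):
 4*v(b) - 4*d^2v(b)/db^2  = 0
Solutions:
 v(b) = C1*exp(-b) + C2*exp(b)


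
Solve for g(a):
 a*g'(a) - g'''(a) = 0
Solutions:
 g(a) = C1 + Integral(C2*airyai(a) + C3*airybi(a), a)


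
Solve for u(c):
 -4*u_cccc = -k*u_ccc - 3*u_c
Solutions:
 u(c) = C1 + C2*exp(c*(-k^2/(-k^3 + sqrt(-k^6 + (k^3 + 648)^2) - 648)^(1/3) + k - (-k^3 + sqrt(-k^6 + (k^3 + 648)^2) - 648)^(1/3))/12) + C3*exp(c*(-4*k^2/((-1 + sqrt(3)*I)*(-k^3 + sqrt(-k^6 + (k^3 + 648)^2) - 648)^(1/3)) + 2*k + (-k^3 + sqrt(-k^6 + (k^3 + 648)^2) - 648)^(1/3) - sqrt(3)*I*(-k^3 + sqrt(-k^6 + (k^3 + 648)^2) - 648)^(1/3))/24) + C4*exp(c*(4*k^2/((1 + sqrt(3)*I)*(-k^3 + sqrt(-k^6 + (k^3 + 648)^2) - 648)^(1/3)) + 2*k + (-k^3 + sqrt(-k^6 + (k^3 + 648)^2) - 648)^(1/3) + sqrt(3)*I*(-k^3 + sqrt(-k^6 + (k^3 + 648)^2) - 648)^(1/3))/24)


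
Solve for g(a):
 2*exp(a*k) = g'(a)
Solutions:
 g(a) = C1 + 2*exp(a*k)/k


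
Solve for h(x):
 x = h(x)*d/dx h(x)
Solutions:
 h(x) = -sqrt(C1 + x^2)
 h(x) = sqrt(C1 + x^2)


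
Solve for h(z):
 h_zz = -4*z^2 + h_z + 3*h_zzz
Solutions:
 h(z) = C1 + 4*z^3/3 + 4*z^2 - 16*z + (C2*sin(sqrt(11)*z/6) + C3*cos(sqrt(11)*z/6))*exp(z/6)


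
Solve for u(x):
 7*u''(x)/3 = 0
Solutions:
 u(x) = C1 + C2*x


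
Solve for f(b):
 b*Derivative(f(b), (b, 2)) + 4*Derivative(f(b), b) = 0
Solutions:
 f(b) = C1 + C2/b^3


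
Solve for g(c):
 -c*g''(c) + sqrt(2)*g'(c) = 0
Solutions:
 g(c) = C1 + C2*c^(1 + sqrt(2))


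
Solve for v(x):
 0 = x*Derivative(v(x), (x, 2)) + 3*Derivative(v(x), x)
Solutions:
 v(x) = C1 + C2/x^2


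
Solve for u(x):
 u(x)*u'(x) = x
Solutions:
 u(x) = -sqrt(C1 + x^2)
 u(x) = sqrt(C1 + x^2)


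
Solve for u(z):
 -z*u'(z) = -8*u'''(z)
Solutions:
 u(z) = C1 + Integral(C2*airyai(z/2) + C3*airybi(z/2), z)


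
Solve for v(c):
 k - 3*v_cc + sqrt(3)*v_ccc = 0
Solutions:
 v(c) = C1 + C2*c + C3*exp(sqrt(3)*c) + c^2*k/6


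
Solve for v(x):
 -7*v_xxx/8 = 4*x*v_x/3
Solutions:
 v(x) = C1 + Integral(C2*airyai(-2*42^(2/3)*x/21) + C3*airybi(-2*42^(2/3)*x/21), x)


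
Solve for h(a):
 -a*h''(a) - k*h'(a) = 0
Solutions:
 h(a) = C1 + a^(1 - re(k))*(C2*sin(log(a)*Abs(im(k))) + C3*cos(log(a)*im(k)))


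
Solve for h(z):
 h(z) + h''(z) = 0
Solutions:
 h(z) = C1*sin(z) + C2*cos(z)


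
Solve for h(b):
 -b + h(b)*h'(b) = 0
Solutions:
 h(b) = -sqrt(C1 + b^2)
 h(b) = sqrt(C1 + b^2)


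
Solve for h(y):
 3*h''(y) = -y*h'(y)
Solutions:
 h(y) = C1 + C2*erf(sqrt(6)*y/6)


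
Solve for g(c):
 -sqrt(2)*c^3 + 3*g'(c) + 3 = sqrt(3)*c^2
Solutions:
 g(c) = C1 + sqrt(2)*c^4/12 + sqrt(3)*c^3/9 - c


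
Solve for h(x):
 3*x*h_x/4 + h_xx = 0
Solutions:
 h(x) = C1 + C2*erf(sqrt(6)*x/4)


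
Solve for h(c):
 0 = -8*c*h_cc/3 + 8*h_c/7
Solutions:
 h(c) = C1 + C2*c^(10/7)


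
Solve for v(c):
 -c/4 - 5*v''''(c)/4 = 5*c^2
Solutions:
 v(c) = C1 + C2*c + C3*c^2 + C4*c^3 - c^6/90 - c^5/600


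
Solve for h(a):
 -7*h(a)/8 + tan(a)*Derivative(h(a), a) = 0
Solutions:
 h(a) = C1*sin(a)^(7/8)


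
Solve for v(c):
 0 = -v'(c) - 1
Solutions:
 v(c) = C1 - c


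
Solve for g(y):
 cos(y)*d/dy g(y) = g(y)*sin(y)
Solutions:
 g(y) = C1/cos(y)


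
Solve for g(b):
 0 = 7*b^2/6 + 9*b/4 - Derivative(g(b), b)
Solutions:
 g(b) = C1 + 7*b^3/18 + 9*b^2/8


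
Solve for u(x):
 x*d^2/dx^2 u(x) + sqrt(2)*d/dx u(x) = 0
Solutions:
 u(x) = C1 + C2*x^(1 - sqrt(2))


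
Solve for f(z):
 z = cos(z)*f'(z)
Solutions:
 f(z) = C1 + Integral(z/cos(z), z)


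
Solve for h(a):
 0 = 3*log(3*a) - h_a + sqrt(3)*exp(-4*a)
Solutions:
 h(a) = C1 + 3*a*log(a) + 3*a*(-1 + log(3)) - sqrt(3)*exp(-4*a)/4


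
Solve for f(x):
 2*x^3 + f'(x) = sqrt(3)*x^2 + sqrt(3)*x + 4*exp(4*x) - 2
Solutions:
 f(x) = C1 - x^4/2 + sqrt(3)*x^3/3 + sqrt(3)*x^2/2 - 2*x + exp(4*x)


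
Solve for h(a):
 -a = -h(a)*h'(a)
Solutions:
 h(a) = -sqrt(C1 + a^2)
 h(a) = sqrt(C1 + a^2)


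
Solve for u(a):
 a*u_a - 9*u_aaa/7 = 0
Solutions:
 u(a) = C1 + Integral(C2*airyai(21^(1/3)*a/3) + C3*airybi(21^(1/3)*a/3), a)


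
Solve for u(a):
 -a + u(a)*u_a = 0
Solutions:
 u(a) = -sqrt(C1 + a^2)
 u(a) = sqrt(C1 + a^2)


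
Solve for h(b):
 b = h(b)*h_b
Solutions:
 h(b) = -sqrt(C1 + b^2)
 h(b) = sqrt(C1 + b^2)


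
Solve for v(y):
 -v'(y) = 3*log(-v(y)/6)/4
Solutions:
 4*Integral(1/(log(-_y) - log(6)), (_y, v(y)))/3 = C1 - y


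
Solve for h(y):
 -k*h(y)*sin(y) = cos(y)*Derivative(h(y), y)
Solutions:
 h(y) = C1*exp(k*log(cos(y)))


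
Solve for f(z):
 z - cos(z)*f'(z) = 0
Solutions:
 f(z) = C1 + Integral(z/cos(z), z)


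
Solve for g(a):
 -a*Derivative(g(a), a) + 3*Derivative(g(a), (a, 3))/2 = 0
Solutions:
 g(a) = C1 + Integral(C2*airyai(2^(1/3)*3^(2/3)*a/3) + C3*airybi(2^(1/3)*3^(2/3)*a/3), a)


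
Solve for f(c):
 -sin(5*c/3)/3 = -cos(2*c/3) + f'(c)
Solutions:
 f(c) = C1 + 3*sin(2*c/3)/2 + cos(5*c/3)/5


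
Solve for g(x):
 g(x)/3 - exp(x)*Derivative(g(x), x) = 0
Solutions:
 g(x) = C1*exp(-exp(-x)/3)


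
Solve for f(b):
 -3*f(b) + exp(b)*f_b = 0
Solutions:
 f(b) = C1*exp(-3*exp(-b))


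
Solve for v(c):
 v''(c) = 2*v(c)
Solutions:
 v(c) = C1*exp(-sqrt(2)*c) + C2*exp(sqrt(2)*c)


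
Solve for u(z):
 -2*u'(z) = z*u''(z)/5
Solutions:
 u(z) = C1 + C2/z^9


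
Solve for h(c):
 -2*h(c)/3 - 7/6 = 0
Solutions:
 h(c) = -7/4


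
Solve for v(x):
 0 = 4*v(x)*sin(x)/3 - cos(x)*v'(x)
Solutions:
 v(x) = C1/cos(x)^(4/3)


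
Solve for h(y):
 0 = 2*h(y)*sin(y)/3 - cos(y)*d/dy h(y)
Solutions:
 h(y) = C1/cos(y)^(2/3)


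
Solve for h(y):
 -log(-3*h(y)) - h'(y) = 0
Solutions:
 Integral(1/(log(-_y) + log(3)), (_y, h(y))) = C1 - y


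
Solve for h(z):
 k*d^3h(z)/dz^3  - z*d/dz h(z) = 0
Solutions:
 h(z) = C1 + Integral(C2*airyai(z*(1/k)^(1/3)) + C3*airybi(z*(1/k)^(1/3)), z)


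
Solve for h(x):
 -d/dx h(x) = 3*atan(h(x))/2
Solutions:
 Integral(1/atan(_y), (_y, h(x))) = C1 - 3*x/2


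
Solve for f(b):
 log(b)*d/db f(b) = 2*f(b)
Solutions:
 f(b) = C1*exp(2*li(b))


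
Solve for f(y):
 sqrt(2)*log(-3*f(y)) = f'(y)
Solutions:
 -sqrt(2)*Integral(1/(log(-_y) + log(3)), (_y, f(y)))/2 = C1 - y


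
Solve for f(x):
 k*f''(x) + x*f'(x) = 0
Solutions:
 f(x) = C1 + C2*sqrt(k)*erf(sqrt(2)*x*sqrt(1/k)/2)


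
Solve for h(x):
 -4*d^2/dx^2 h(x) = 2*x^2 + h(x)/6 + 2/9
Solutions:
 h(x) = C1*sin(sqrt(6)*x/12) + C2*cos(sqrt(6)*x/12) - 12*x^2 + 1724/3


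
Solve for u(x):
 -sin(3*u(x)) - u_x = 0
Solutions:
 u(x) = -acos((-C1 - exp(6*x))/(C1 - exp(6*x)))/3 + 2*pi/3
 u(x) = acos((-C1 - exp(6*x))/(C1 - exp(6*x)))/3


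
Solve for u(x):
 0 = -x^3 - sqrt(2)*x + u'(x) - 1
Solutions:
 u(x) = C1 + x^4/4 + sqrt(2)*x^2/2 + x


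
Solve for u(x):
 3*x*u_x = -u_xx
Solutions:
 u(x) = C1 + C2*erf(sqrt(6)*x/2)


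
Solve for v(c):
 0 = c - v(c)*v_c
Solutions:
 v(c) = -sqrt(C1 + c^2)
 v(c) = sqrt(C1 + c^2)


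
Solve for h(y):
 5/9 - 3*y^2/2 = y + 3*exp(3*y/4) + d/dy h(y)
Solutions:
 h(y) = C1 - y^3/2 - y^2/2 + 5*y/9 - 4*exp(3*y/4)


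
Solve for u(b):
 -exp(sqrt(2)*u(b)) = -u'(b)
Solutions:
 u(b) = sqrt(2)*(2*log(-1/(C1 + b)) - log(2))/4


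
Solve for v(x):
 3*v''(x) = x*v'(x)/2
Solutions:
 v(x) = C1 + C2*erfi(sqrt(3)*x/6)


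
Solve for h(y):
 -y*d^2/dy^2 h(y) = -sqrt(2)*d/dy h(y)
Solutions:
 h(y) = C1 + C2*y^(1 + sqrt(2))


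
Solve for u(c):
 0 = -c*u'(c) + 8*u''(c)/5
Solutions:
 u(c) = C1 + C2*erfi(sqrt(5)*c/4)


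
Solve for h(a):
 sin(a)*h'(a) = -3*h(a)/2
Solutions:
 h(a) = C1*(cos(a) + 1)^(3/4)/(cos(a) - 1)^(3/4)


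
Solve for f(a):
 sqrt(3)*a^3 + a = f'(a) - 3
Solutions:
 f(a) = C1 + sqrt(3)*a^4/4 + a^2/2 + 3*a


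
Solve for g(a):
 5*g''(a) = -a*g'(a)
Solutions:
 g(a) = C1 + C2*erf(sqrt(10)*a/10)


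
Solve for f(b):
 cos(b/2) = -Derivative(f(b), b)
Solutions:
 f(b) = C1 - 2*sin(b/2)


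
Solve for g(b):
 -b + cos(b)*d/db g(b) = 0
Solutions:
 g(b) = C1 + Integral(b/cos(b), b)


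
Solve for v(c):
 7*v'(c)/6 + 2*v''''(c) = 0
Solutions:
 v(c) = C1 + C4*exp(c*(-126^(1/3) + 3*14^(1/3)*3^(2/3))/24)*sin(14^(1/3)*3^(1/6)*c/4) + C5*exp(c*(-126^(1/3) + 3*14^(1/3)*3^(2/3))/24)*cos(14^(1/3)*3^(1/6)*c/4) + C6*exp(-c*(126^(1/3) + 3*14^(1/3)*3^(2/3))/24) + (C2*sin(14^(1/3)*3^(1/6)*c/4) + C3*cos(14^(1/3)*3^(1/6)*c/4))*exp(126^(1/3)*c/12)


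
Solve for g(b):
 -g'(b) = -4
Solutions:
 g(b) = C1 + 4*b


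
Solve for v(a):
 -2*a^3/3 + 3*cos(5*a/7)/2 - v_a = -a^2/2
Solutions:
 v(a) = C1 - a^4/6 + a^3/6 + 21*sin(5*a/7)/10


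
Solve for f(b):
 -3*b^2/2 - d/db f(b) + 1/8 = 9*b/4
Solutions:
 f(b) = C1 - b^3/2 - 9*b^2/8 + b/8


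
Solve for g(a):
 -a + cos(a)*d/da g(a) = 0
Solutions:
 g(a) = C1 + Integral(a/cos(a), a)


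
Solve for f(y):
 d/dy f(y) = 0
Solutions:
 f(y) = C1


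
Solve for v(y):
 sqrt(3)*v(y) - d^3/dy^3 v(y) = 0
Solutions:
 v(y) = C3*exp(3^(1/6)*y) + (C1*sin(3^(2/3)*y/2) + C2*cos(3^(2/3)*y/2))*exp(-3^(1/6)*y/2)


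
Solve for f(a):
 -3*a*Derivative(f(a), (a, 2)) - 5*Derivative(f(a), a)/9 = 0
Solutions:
 f(a) = C1 + C2*a^(22/27)


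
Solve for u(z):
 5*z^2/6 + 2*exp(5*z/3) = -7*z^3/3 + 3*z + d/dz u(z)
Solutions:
 u(z) = C1 + 7*z^4/12 + 5*z^3/18 - 3*z^2/2 + 6*exp(5*z/3)/5


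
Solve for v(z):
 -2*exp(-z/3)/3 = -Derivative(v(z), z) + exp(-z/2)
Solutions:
 v(z) = C1 - 2*exp(-z/2) - 2*exp(-z/3)


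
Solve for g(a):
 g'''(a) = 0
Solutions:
 g(a) = C1 + C2*a + C3*a^2


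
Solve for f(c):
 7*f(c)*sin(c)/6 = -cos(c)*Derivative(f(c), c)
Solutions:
 f(c) = C1*cos(c)^(7/6)


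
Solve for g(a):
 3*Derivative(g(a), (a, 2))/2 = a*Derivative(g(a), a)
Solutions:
 g(a) = C1 + C2*erfi(sqrt(3)*a/3)


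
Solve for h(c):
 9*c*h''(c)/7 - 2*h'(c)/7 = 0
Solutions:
 h(c) = C1 + C2*c^(11/9)


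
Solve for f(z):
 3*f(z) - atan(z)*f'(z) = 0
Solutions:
 f(z) = C1*exp(3*Integral(1/atan(z), z))


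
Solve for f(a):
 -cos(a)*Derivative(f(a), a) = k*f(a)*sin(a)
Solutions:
 f(a) = C1*exp(k*log(cos(a)))


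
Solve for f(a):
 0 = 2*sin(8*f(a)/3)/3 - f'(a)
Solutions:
 -2*a/3 + 3*log(cos(8*f(a)/3) - 1)/16 - 3*log(cos(8*f(a)/3) + 1)/16 = C1


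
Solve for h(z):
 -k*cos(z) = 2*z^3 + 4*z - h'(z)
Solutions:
 h(z) = C1 + k*sin(z) + z^4/2 + 2*z^2


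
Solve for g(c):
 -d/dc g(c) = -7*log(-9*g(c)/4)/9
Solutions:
 -9*Integral(1/(log(-_y) - 2*log(2) + 2*log(3)), (_y, g(c)))/7 = C1 - c


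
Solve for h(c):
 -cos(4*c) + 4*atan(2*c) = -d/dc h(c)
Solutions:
 h(c) = C1 - 4*c*atan(2*c) + log(4*c^2 + 1) + sin(4*c)/4


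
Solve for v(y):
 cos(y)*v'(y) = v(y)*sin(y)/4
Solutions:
 v(y) = C1/cos(y)^(1/4)


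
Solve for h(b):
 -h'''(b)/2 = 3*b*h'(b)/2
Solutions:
 h(b) = C1 + Integral(C2*airyai(-3^(1/3)*b) + C3*airybi(-3^(1/3)*b), b)


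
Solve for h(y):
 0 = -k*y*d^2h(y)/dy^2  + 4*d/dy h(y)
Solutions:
 h(y) = C1 + y^(((re(k) + 4)*re(k) + im(k)^2)/(re(k)^2 + im(k)^2))*(C2*sin(4*log(y)*Abs(im(k))/(re(k)^2 + im(k)^2)) + C3*cos(4*log(y)*im(k)/(re(k)^2 + im(k)^2)))


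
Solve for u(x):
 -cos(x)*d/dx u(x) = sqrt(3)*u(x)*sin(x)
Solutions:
 u(x) = C1*cos(x)^(sqrt(3))


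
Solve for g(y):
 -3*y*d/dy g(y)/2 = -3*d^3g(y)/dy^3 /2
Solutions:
 g(y) = C1 + Integral(C2*airyai(y) + C3*airybi(y), y)


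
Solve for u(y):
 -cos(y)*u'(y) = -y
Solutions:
 u(y) = C1 + Integral(y/cos(y), y)


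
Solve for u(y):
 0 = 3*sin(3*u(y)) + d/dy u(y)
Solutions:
 u(y) = -acos((-C1 - exp(18*y))/(C1 - exp(18*y)))/3 + 2*pi/3
 u(y) = acos((-C1 - exp(18*y))/(C1 - exp(18*y)))/3


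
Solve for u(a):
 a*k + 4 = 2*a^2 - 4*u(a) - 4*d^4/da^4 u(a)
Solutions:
 u(a) = a^2/2 - a*k/4 + (C1*sin(sqrt(2)*a/2) + C2*cos(sqrt(2)*a/2))*exp(-sqrt(2)*a/2) + (C3*sin(sqrt(2)*a/2) + C4*cos(sqrt(2)*a/2))*exp(sqrt(2)*a/2) - 1


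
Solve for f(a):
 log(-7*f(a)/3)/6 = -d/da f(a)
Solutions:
 6*Integral(1/(log(-_y) - log(3) + log(7)), (_y, f(a))) = C1 - a


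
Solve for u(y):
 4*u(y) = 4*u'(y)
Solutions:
 u(y) = C1*exp(y)


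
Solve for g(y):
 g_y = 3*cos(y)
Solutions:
 g(y) = C1 + 3*sin(y)


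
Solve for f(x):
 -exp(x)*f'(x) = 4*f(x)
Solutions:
 f(x) = C1*exp(4*exp(-x))


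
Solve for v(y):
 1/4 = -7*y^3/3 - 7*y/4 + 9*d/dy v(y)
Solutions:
 v(y) = C1 + 7*y^4/108 + 7*y^2/72 + y/36


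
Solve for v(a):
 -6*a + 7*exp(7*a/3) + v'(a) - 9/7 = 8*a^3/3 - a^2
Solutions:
 v(a) = C1 + 2*a^4/3 - a^3/3 + 3*a^2 + 9*a/7 - 3*exp(7*a/3)


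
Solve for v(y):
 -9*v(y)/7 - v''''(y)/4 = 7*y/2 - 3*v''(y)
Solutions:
 v(y) = C1*exp(-y*sqrt(6 - 6*sqrt(42)/7)) + C2*exp(y*sqrt(6 - 6*sqrt(42)/7)) + C3*exp(-y*sqrt(6*sqrt(42)/7 + 6)) + C4*exp(y*sqrt(6*sqrt(42)/7 + 6)) - 49*y/18


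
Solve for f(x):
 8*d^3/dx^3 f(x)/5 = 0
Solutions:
 f(x) = C1 + C2*x + C3*x^2


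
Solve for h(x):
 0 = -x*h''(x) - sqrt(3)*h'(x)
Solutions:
 h(x) = C1 + C2*x^(1 - sqrt(3))


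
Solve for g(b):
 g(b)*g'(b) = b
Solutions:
 g(b) = -sqrt(C1 + b^2)
 g(b) = sqrt(C1 + b^2)


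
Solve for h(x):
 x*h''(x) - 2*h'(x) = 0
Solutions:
 h(x) = C1 + C2*x^3


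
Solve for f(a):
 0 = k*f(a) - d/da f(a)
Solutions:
 f(a) = C1*exp(a*k)


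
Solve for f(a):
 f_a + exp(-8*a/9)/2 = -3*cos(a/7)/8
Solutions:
 f(a) = C1 - 21*sin(a/7)/8 + 9*exp(-8*a/9)/16


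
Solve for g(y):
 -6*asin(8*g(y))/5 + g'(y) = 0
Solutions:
 Integral(1/asin(8*_y), (_y, g(y))) = C1 + 6*y/5


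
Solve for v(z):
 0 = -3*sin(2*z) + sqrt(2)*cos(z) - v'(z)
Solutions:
 v(z) = C1 + sqrt(2)*sin(z) + 3*cos(2*z)/2


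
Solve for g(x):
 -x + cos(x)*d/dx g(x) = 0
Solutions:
 g(x) = C1 + Integral(x/cos(x), x)


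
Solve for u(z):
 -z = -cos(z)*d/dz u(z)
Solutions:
 u(z) = C1 + Integral(z/cos(z), z)


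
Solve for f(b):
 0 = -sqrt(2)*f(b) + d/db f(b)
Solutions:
 f(b) = C1*exp(sqrt(2)*b)


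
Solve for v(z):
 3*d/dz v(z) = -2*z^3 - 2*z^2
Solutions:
 v(z) = C1 - z^4/6 - 2*z^3/9


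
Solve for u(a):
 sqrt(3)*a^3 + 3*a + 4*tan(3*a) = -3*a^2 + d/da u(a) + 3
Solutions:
 u(a) = C1 + sqrt(3)*a^4/4 + a^3 + 3*a^2/2 - 3*a - 4*log(cos(3*a))/3


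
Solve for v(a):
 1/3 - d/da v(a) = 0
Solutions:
 v(a) = C1 + a/3


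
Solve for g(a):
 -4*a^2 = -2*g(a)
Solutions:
 g(a) = 2*a^2


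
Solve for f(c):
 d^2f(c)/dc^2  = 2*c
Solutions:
 f(c) = C1 + C2*c + c^3/3


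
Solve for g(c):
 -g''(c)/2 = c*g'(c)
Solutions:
 g(c) = C1 + C2*erf(c)


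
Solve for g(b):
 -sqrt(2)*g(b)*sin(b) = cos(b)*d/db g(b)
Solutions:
 g(b) = C1*cos(b)^(sqrt(2))


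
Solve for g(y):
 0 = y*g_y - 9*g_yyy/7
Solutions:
 g(y) = C1 + Integral(C2*airyai(21^(1/3)*y/3) + C3*airybi(21^(1/3)*y/3), y)


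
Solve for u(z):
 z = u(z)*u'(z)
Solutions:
 u(z) = -sqrt(C1 + z^2)
 u(z) = sqrt(C1 + z^2)


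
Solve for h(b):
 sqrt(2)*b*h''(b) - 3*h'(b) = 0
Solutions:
 h(b) = C1 + C2*b^(1 + 3*sqrt(2)/2)


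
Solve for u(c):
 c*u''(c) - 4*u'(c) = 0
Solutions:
 u(c) = C1 + C2*c^5


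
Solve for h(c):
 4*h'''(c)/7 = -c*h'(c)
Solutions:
 h(c) = C1 + Integral(C2*airyai(-14^(1/3)*c/2) + C3*airybi(-14^(1/3)*c/2), c)


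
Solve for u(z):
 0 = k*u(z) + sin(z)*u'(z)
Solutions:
 u(z) = C1*exp(k*(-log(cos(z) - 1) + log(cos(z) + 1))/2)


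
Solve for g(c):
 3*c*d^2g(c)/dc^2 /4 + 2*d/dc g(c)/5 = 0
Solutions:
 g(c) = C1 + C2*c^(7/15)


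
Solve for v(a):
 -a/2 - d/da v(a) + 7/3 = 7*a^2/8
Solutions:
 v(a) = C1 - 7*a^3/24 - a^2/4 + 7*a/3


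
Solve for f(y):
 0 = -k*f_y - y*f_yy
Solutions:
 f(y) = C1 + y^(1 - re(k))*(C2*sin(log(y)*Abs(im(k))) + C3*cos(log(y)*im(k)))


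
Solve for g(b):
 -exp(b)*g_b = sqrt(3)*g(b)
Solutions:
 g(b) = C1*exp(sqrt(3)*exp(-b))


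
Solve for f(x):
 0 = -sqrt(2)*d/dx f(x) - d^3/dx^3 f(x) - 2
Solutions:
 f(x) = C1 + C2*sin(2^(1/4)*x) + C3*cos(2^(1/4)*x) - sqrt(2)*x


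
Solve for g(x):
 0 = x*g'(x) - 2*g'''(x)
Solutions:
 g(x) = C1 + Integral(C2*airyai(2^(2/3)*x/2) + C3*airybi(2^(2/3)*x/2), x)


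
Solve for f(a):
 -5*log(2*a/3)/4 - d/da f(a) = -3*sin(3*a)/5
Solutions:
 f(a) = C1 - 5*a*log(a)/4 - 5*a*log(2)/4 + 5*a/4 + 5*a*log(3)/4 - cos(3*a)/5


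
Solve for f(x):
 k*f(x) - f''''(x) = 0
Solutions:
 f(x) = C1*exp(-k^(1/4)*x) + C2*exp(k^(1/4)*x) + C3*exp(-I*k^(1/4)*x) + C4*exp(I*k^(1/4)*x)


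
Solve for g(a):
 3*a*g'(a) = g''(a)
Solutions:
 g(a) = C1 + C2*erfi(sqrt(6)*a/2)


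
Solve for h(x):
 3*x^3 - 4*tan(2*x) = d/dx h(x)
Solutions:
 h(x) = C1 + 3*x^4/4 + 2*log(cos(2*x))


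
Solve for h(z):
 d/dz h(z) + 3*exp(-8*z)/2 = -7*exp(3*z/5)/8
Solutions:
 h(z) = C1 - 35*exp(3*z/5)/24 + 3*exp(-8*z)/16


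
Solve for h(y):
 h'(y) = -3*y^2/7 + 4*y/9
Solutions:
 h(y) = C1 - y^3/7 + 2*y^2/9


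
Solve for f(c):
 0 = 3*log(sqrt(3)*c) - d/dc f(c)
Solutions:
 f(c) = C1 + 3*c*log(c) - 3*c + 3*c*log(3)/2


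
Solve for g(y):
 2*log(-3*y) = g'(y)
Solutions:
 g(y) = C1 + 2*y*log(-y) + 2*y*(-1 + log(3))


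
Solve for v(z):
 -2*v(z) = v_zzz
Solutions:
 v(z) = C3*exp(-2^(1/3)*z) + (C1*sin(2^(1/3)*sqrt(3)*z/2) + C2*cos(2^(1/3)*sqrt(3)*z/2))*exp(2^(1/3)*z/2)


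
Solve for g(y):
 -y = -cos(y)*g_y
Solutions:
 g(y) = C1 + Integral(y/cos(y), y)


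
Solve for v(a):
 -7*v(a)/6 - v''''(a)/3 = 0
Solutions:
 v(a) = (C1*sin(14^(1/4)*a/2) + C2*cos(14^(1/4)*a/2))*exp(-14^(1/4)*a/2) + (C3*sin(14^(1/4)*a/2) + C4*cos(14^(1/4)*a/2))*exp(14^(1/4)*a/2)


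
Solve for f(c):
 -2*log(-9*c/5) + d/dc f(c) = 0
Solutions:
 f(c) = C1 + 2*c*log(-c) + 2*c*(-log(5) - 1 + 2*log(3))


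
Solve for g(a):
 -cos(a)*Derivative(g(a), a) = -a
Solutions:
 g(a) = C1 + Integral(a/cos(a), a)


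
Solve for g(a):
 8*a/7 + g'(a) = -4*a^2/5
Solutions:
 g(a) = C1 - 4*a^3/15 - 4*a^2/7


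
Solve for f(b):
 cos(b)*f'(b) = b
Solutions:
 f(b) = C1 + Integral(b/cos(b), b)


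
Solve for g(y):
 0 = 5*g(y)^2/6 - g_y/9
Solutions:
 g(y) = -2/(C1 + 15*y)


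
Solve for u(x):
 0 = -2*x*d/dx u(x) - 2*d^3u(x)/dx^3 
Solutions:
 u(x) = C1 + Integral(C2*airyai(-x) + C3*airybi(-x), x)


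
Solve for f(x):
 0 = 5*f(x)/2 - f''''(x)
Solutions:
 f(x) = C1*exp(-2^(3/4)*5^(1/4)*x/2) + C2*exp(2^(3/4)*5^(1/4)*x/2) + C3*sin(2^(3/4)*5^(1/4)*x/2) + C4*cos(2^(3/4)*5^(1/4)*x/2)


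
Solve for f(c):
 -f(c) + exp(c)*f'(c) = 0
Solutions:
 f(c) = C1*exp(-exp(-c))


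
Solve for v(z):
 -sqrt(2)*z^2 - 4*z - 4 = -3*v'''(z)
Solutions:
 v(z) = C1 + C2*z + C3*z^2 + sqrt(2)*z^5/180 + z^4/18 + 2*z^3/9


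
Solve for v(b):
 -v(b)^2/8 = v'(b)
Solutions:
 v(b) = 8/(C1 + b)


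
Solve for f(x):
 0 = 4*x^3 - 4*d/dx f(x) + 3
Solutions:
 f(x) = C1 + x^4/4 + 3*x/4


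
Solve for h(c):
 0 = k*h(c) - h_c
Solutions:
 h(c) = C1*exp(c*k)


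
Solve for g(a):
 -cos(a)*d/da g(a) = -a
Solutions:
 g(a) = C1 + Integral(a/cos(a), a)


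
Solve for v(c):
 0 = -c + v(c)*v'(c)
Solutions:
 v(c) = -sqrt(C1 + c^2)
 v(c) = sqrt(C1 + c^2)


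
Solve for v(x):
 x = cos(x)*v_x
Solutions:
 v(x) = C1 + Integral(x/cos(x), x)


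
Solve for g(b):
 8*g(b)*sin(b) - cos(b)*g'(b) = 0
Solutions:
 g(b) = C1/cos(b)^8


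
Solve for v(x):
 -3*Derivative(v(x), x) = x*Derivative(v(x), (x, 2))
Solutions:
 v(x) = C1 + C2/x^2


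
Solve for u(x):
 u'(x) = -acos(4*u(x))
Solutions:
 Integral(1/acos(4*_y), (_y, u(x))) = C1 - x


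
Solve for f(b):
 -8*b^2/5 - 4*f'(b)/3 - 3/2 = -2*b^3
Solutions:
 f(b) = C1 + 3*b^4/8 - 2*b^3/5 - 9*b/8


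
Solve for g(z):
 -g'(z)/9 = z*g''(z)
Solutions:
 g(z) = C1 + C2*z^(8/9)


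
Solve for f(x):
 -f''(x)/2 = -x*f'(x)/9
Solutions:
 f(x) = C1 + C2*erfi(x/3)


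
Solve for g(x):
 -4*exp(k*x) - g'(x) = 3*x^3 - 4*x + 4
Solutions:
 g(x) = C1 - 3*x^4/4 + 2*x^2 - 4*x - 4*exp(k*x)/k


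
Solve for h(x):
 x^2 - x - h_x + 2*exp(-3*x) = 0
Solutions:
 h(x) = C1 + x^3/3 - x^2/2 - 2*exp(-3*x)/3


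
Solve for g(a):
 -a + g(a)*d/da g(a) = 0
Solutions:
 g(a) = -sqrt(C1 + a^2)
 g(a) = sqrt(C1 + a^2)


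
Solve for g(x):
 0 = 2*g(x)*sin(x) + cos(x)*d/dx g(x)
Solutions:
 g(x) = C1*cos(x)^2


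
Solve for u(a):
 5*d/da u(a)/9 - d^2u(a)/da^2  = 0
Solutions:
 u(a) = C1 + C2*exp(5*a/9)


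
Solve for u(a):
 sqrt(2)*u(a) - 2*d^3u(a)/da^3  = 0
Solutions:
 u(a) = C3*exp(2^(5/6)*a/2) + (C1*sin(2^(5/6)*sqrt(3)*a/4) + C2*cos(2^(5/6)*sqrt(3)*a/4))*exp(-2^(5/6)*a/4)


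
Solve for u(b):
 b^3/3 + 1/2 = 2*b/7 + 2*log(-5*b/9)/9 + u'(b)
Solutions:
 u(b) = C1 + b^4/12 - b^2/7 - 2*b*log(-b)/9 + b*(-4*log(5) + 8*log(3) + 13)/18


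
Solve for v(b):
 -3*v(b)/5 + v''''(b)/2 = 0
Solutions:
 v(b) = C1*exp(-5^(3/4)*6^(1/4)*b/5) + C2*exp(5^(3/4)*6^(1/4)*b/5) + C3*sin(5^(3/4)*6^(1/4)*b/5) + C4*cos(5^(3/4)*6^(1/4)*b/5)


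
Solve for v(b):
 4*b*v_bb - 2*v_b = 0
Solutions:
 v(b) = C1 + C2*b^(3/2)


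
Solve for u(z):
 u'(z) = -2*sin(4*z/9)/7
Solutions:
 u(z) = C1 + 9*cos(4*z/9)/14


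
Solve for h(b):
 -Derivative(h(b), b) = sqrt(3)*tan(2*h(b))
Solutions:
 h(b) = -asin(C1*exp(-2*sqrt(3)*b))/2 + pi/2
 h(b) = asin(C1*exp(-2*sqrt(3)*b))/2


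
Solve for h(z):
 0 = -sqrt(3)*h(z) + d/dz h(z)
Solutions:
 h(z) = C1*exp(sqrt(3)*z)


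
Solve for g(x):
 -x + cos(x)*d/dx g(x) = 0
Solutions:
 g(x) = C1 + Integral(x/cos(x), x)


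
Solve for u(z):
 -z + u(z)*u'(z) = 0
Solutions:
 u(z) = -sqrt(C1 + z^2)
 u(z) = sqrt(C1 + z^2)


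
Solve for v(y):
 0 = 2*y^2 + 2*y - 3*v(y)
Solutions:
 v(y) = 2*y*(y + 1)/3


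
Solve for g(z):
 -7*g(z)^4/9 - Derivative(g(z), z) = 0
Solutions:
 g(z) = 3^(1/3)*(1/(C1 + 7*z))^(1/3)
 g(z) = (-3^(1/3) - 3^(5/6)*I)*(1/(C1 + 7*z))^(1/3)/2
 g(z) = (-3^(1/3) + 3^(5/6)*I)*(1/(C1 + 7*z))^(1/3)/2


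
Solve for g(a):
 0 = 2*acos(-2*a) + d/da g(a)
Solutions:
 g(a) = C1 - 2*a*acos(-2*a) - sqrt(1 - 4*a^2)


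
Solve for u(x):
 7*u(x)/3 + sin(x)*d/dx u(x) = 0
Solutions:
 u(x) = C1*(cos(x) + 1)^(7/6)/(cos(x) - 1)^(7/6)


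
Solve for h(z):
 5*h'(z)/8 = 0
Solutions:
 h(z) = C1


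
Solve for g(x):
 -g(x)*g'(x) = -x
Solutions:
 g(x) = -sqrt(C1 + x^2)
 g(x) = sqrt(C1 + x^2)


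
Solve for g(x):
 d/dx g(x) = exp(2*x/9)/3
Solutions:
 g(x) = C1 + 3*exp(2*x/9)/2


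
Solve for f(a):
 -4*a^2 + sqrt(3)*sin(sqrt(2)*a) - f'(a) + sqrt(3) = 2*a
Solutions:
 f(a) = C1 - 4*a^3/3 - a^2 + sqrt(3)*a - sqrt(6)*cos(sqrt(2)*a)/2


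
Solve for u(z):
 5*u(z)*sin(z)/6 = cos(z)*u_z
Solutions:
 u(z) = C1/cos(z)^(5/6)


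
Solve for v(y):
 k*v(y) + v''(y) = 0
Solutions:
 v(y) = C1*exp(-y*sqrt(-k)) + C2*exp(y*sqrt(-k))


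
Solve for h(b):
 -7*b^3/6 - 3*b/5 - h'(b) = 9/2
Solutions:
 h(b) = C1 - 7*b^4/24 - 3*b^2/10 - 9*b/2


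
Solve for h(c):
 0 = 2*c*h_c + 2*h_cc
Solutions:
 h(c) = C1 + C2*erf(sqrt(2)*c/2)


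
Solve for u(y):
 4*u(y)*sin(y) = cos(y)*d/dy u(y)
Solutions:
 u(y) = C1/cos(y)^4


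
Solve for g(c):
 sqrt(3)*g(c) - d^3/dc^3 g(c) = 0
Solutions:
 g(c) = C3*exp(3^(1/6)*c) + (C1*sin(3^(2/3)*c/2) + C2*cos(3^(2/3)*c/2))*exp(-3^(1/6)*c/2)


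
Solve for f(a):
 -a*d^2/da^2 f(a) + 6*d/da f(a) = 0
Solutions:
 f(a) = C1 + C2*a^7


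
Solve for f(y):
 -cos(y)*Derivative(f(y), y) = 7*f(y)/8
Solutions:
 f(y) = C1*(sin(y) - 1)^(7/16)/(sin(y) + 1)^(7/16)


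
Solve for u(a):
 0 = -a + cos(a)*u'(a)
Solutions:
 u(a) = C1 + Integral(a/cos(a), a)


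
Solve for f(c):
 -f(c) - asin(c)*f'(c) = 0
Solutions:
 f(c) = C1*exp(-Integral(1/asin(c), c))


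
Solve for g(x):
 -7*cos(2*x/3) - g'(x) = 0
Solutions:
 g(x) = C1 - 21*sin(2*x/3)/2


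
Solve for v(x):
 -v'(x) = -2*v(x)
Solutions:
 v(x) = C1*exp(2*x)


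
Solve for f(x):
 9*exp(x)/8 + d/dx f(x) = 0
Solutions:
 f(x) = C1 - 9*exp(x)/8


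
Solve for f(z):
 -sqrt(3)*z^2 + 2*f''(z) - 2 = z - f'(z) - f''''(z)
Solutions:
 f(z) = C1 + C2*exp(6^(1/3)*z*(-4*3^(1/3)/(9 + sqrt(177))^(1/3) + 2^(1/3)*(9 + sqrt(177))^(1/3))/12)*sin(2^(1/3)*3^(1/6)*z*((9 + sqrt(177))^(-1/3) + 2^(1/3)*3^(2/3)*(9 + sqrt(177))^(1/3)/12)) + C3*exp(6^(1/3)*z*(-4*3^(1/3)/(9 + sqrt(177))^(1/3) + 2^(1/3)*(9 + sqrt(177))^(1/3))/12)*cos(2^(1/3)*3^(1/6)*z*((9 + sqrt(177))^(-1/3) + 2^(1/3)*3^(2/3)*(9 + sqrt(177))^(1/3)/12)) + C4*exp(-6^(1/3)*z*(-4*3^(1/3)/(9 + sqrt(177))^(1/3) + 2^(1/3)*(9 + sqrt(177))^(1/3))/6) + sqrt(3)*z^3/3 - 2*sqrt(3)*z^2 + z^2/2 + 8*sqrt(3)*z


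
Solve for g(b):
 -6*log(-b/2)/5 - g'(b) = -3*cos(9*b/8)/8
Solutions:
 g(b) = C1 - 6*b*log(-b)/5 + 6*b*log(2)/5 + 6*b/5 + sin(9*b/8)/3


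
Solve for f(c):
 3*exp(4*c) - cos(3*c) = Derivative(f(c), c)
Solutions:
 f(c) = C1 + 3*exp(4*c)/4 - sin(3*c)/3


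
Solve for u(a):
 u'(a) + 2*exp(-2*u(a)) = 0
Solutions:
 u(a) = log(-sqrt(C1 - 4*a))
 u(a) = log(C1 - 4*a)/2


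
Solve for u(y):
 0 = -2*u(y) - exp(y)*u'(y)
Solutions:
 u(y) = C1*exp(2*exp(-y))


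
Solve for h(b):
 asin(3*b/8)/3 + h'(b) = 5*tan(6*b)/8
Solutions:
 h(b) = C1 - b*asin(3*b/8)/3 - sqrt(64 - 9*b^2)/9 - 5*log(cos(6*b))/48


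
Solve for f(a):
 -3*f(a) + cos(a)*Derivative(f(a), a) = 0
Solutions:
 f(a) = C1*(sin(a) + 1)^(3/2)/(sin(a) - 1)^(3/2)


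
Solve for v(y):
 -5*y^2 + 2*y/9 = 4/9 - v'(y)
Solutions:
 v(y) = C1 + 5*y^3/3 - y^2/9 + 4*y/9


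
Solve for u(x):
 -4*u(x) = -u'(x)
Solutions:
 u(x) = C1*exp(4*x)


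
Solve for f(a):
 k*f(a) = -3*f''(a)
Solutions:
 f(a) = C1*exp(-sqrt(3)*a*sqrt(-k)/3) + C2*exp(sqrt(3)*a*sqrt(-k)/3)


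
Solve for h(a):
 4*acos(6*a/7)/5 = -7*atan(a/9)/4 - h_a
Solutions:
 h(a) = C1 - 4*a*acos(6*a/7)/5 - 7*a*atan(a/9)/4 + 2*sqrt(49 - 36*a^2)/15 + 63*log(a^2 + 81)/8


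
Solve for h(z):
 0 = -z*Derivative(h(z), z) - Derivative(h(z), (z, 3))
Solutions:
 h(z) = C1 + Integral(C2*airyai(-z) + C3*airybi(-z), z)


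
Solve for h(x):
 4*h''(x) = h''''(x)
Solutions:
 h(x) = C1 + C2*x + C3*exp(-2*x) + C4*exp(2*x)


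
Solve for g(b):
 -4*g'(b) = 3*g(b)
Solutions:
 g(b) = C1*exp(-3*b/4)


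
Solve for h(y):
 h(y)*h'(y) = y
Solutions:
 h(y) = -sqrt(C1 + y^2)
 h(y) = sqrt(C1 + y^2)


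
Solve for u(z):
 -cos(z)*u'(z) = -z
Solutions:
 u(z) = C1 + Integral(z/cos(z), z)


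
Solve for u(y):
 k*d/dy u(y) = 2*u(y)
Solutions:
 u(y) = C1*exp(2*y/k)


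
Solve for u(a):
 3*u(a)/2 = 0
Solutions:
 u(a) = 0


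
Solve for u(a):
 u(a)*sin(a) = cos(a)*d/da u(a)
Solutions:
 u(a) = C1/cos(a)


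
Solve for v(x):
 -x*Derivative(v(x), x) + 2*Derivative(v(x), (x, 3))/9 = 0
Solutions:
 v(x) = C1 + Integral(C2*airyai(6^(2/3)*x/2) + C3*airybi(6^(2/3)*x/2), x)


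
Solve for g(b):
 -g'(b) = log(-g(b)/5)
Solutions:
 Integral(1/(log(-_y) - log(5)), (_y, g(b))) = C1 - b


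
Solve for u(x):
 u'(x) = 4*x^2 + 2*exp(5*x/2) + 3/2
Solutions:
 u(x) = C1 + 4*x^3/3 + 3*x/2 + 4*exp(5*x/2)/5


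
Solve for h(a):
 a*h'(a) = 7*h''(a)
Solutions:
 h(a) = C1 + C2*erfi(sqrt(14)*a/14)


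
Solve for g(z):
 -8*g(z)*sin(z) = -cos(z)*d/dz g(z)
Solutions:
 g(z) = C1/cos(z)^8


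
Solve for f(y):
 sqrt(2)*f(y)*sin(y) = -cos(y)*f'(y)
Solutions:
 f(y) = C1*cos(y)^(sqrt(2))


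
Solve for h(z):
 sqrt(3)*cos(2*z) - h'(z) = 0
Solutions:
 h(z) = C1 + sqrt(3)*sin(2*z)/2


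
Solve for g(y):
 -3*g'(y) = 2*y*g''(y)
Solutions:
 g(y) = C1 + C2/sqrt(y)


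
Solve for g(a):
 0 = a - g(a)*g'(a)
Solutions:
 g(a) = -sqrt(C1 + a^2)
 g(a) = sqrt(C1 + a^2)


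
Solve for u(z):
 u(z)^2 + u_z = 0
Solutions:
 u(z) = 1/(C1 + z)


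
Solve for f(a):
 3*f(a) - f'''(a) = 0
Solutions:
 f(a) = C3*exp(3^(1/3)*a) + (C1*sin(3^(5/6)*a/2) + C2*cos(3^(5/6)*a/2))*exp(-3^(1/3)*a/2)


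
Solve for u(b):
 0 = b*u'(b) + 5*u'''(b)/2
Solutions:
 u(b) = C1 + Integral(C2*airyai(-2^(1/3)*5^(2/3)*b/5) + C3*airybi(-2^(1/3)*5^(2/3)*b/5), b)


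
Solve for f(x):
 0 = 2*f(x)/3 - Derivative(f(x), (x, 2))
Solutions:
 f(x) = C1*exp(-sqrt(6)*x/3) + C2*exp(sqrt(6)*x/3)


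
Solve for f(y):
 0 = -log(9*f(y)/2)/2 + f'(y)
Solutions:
 2*Integral(1/(-log(_y) - 2*log(3) + log(2)), (_y, f(y))) = C1 - y


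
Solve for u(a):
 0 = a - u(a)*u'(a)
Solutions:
 u(a) = -sqrt(C1 + a^2)
 u(a) = sqrt(C1 + a^2)


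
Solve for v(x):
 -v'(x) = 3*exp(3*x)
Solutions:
 v(x) = C1 - exp(3*x)


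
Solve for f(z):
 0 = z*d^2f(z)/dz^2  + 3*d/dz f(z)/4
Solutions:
 f(z) = C1 + C2*z^(1/4)


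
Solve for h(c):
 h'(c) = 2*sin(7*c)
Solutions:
 h(c) = C1 - 2*cos(7*c)/7


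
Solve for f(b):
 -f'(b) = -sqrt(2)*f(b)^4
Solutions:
 f(b) = (-1/(C1 + 3*sqrt(2)*b))^(1/3)
 f(b) = (-1/(C1 + sqrt(2)*b))^(1/3)*(-3^(2/3) - 3*3^(1/6)*I)/6
 f(b) = (-1/(C1 + sqrt(2)*b))^(1/3)*(-3^(2/3) + 3*3^(1/6)*I)/6


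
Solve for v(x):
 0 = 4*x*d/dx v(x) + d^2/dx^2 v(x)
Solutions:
 v(x) = C1 + C2*erf(sqrt(2)*x)


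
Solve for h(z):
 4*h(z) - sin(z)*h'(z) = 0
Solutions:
 h(z) = C1*(cos(z)^2 - 2*cos(z) + 1)/(cos(z)^2 + 2*cos(z) + 1)


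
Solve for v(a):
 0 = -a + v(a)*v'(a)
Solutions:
 v(a) = -sqrt(C1 + a^2)
 v(a) = sqrt(C1 + a^2)


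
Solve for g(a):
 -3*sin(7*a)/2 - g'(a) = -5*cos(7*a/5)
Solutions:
 g(a) = C1 + 25*sin(7*a/5)/7 + 3*cos(7*a)/14


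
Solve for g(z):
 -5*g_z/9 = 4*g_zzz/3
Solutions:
 g(z) = C1 + C2*sin(sqrt(15)*z/6) + C3*cos(sqrt(15)*z/6)
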